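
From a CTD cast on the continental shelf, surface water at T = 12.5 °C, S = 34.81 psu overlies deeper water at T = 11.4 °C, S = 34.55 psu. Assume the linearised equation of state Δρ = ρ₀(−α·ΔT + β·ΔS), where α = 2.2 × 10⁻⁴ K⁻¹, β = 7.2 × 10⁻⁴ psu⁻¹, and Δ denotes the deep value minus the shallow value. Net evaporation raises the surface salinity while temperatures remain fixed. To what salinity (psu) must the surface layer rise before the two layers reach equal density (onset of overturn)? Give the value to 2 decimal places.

Neutral buoyancy requires −α(T_deep − T_surf) + β(S_deep − S_surf′) = 0.
S_surf′ = S_deep − (α/β)·ΔT = 34.55 − (2.2 × 10⁻⁴/7.2 × 10⁻⁴)·(-1.1) = 34.8861 psu.
Increase required: 34.8861 − 34.81 = 0.0761 psu.

34.89 psu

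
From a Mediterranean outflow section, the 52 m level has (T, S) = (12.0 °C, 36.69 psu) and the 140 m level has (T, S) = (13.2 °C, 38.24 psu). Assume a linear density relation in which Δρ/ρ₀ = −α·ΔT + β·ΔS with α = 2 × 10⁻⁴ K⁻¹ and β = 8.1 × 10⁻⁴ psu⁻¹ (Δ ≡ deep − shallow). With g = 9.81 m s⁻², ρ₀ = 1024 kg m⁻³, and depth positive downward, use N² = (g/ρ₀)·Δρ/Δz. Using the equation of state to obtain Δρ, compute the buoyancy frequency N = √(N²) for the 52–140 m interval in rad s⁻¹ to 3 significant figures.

ΔT = +1.2 K, ΔS = +1.55 psu (deep − shallow).
Δρ/ρ₀ = −αΔT + βΔS = -2.40 × 10⁻⁴ + 1.2555 × 10⁻³ = 1.0155 × 10⁻³, so Δρ ≈ 1.040 kg m⁻³.
N² = (g/ρ₀)·Δρ/Δz = g·(Δρ/ρ₀)/Δz = 9.81 × 1.0155 × 10⁻³ / 88 = 1.1321 × 10⁻⁴ s⁻².
N = √(1.1321 × 10⁻⁴) = 0.010640 rad s⁻¹ ≈ 0.0106 rad s⁻¹.

0.0106 rad s⁻¹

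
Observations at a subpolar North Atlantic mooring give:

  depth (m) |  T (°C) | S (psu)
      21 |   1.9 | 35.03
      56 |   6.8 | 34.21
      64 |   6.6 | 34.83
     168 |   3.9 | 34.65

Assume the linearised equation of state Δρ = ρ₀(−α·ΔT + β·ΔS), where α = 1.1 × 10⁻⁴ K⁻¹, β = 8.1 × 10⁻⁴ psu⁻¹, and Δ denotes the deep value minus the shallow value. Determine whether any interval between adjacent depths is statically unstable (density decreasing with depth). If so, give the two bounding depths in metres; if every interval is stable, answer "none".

Evaluate Δρ/ρ₀ = −αΔT + βΔS across each adjacent pair:
  21–56 m: −αΔT+βΔS = −(1.1 × 10⁻⁴)(+4.9)+(8.1 × 10⁻⁴)(-0.82) = -1.2 × 10⁻³ → UNSTABLE
  56–64 m: −αΔT+βΔS = −(1.1 × 10⁻⁴)(-0.2)+(8.1 × 10⁻⁴)(+0.62) = 5.2 × 10⁻⁴ → stable
  64–168 m: −αΔT+βΔS = −(1.1 × 10⁻⁴)(-2.7)+(8.1 × 10⁻⁴)(-0.18) = 1.5 × 10⁻⁴ → stable
The 21–56 m interval has Δρ < 0: lighter water underlies denser water.

21–56 m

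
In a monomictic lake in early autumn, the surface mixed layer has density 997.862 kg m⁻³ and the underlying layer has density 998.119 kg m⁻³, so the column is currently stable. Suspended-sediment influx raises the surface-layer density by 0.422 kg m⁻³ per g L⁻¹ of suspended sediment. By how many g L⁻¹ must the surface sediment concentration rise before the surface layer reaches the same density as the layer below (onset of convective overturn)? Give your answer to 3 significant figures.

Density deficit of the surface layer: 998.119 − 997.862 = 0.257 kg m⁻³.
Required change = 0.257 / 0.422 = 0.609 g L⁻¹.

0.609 g L⁻¹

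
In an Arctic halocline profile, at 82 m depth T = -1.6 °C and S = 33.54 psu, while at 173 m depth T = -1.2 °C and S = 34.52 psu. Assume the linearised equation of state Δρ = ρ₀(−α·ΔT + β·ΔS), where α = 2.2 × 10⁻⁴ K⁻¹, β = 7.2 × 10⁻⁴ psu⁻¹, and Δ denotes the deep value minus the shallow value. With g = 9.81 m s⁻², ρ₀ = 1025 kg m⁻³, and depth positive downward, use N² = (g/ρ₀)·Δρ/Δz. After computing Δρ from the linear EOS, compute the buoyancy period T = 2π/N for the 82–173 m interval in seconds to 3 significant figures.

ΔT = +0.4 K, ΔS = +0.98 psu (deep − shallow).
Δρ/ρ₀ = −αΔT + βΔS = -8.80 × 10⁻⁵ + 7.056 × 10⁻⁴ = 6.176 × 10⁻⁴, so Δρ ≈ 0.6330 kg m⁻³.
N² = (g/ρ₀)·Δρ/Δz = g·(Δρ/ρ₀)/Δz = 9.81 × 6.176 × 10⁻⁴ / 91 = 6.6579 × 10⁻⁵ s⁻².
N = √(6.6579 × 10⁻⁵) = 8.1596 × 10⁻³ rad s⁻¹ → T = 2π/N = 770.04 s ≈ 770 s.

770 s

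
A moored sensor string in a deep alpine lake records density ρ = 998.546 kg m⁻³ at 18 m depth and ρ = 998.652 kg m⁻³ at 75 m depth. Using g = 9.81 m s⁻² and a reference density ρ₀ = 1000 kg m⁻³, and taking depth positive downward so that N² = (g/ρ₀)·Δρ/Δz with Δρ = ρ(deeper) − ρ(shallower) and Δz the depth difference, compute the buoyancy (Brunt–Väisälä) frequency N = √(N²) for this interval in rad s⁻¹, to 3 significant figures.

4.27 × 10⁻³ rad s⁻¹

Δρ = 998.652 − 998.546 = 0.106 kg m⁻³ over Δz = 75 − 18 = 57 m.
N² = (9.81/1000) × (0.106/57) = 1.8243 × 10⁻⁵ s⁻².
N = √(1.8243 × 10⁻⁵) = 4.2712 × 10⁻³ rad s⁻¹ ≈ 4.27 × 10⁻³ rad s⁻¹.
A positive N² confirms static stability across the interval.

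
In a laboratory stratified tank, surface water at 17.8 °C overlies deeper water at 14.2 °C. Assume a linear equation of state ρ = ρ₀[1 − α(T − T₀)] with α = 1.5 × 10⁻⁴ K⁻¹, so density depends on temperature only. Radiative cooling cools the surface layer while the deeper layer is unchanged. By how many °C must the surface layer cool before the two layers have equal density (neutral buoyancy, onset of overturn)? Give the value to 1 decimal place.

With temperature the only control, equal density requires T_surf′ = T_deep.
T_surf′ = 14.2 °C.
Cooling required: 17.8 − 14.2 = 3.6 °C.

3.6 °C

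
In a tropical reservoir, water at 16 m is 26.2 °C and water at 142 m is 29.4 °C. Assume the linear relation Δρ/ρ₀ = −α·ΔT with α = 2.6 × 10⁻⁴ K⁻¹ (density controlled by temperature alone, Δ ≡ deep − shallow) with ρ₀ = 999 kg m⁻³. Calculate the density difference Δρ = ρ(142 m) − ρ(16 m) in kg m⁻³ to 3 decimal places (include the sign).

-0.831 kg m⁻³

ΔT = +3.2 K, Δρ/ρ₀ = −αΔT = -8.32 × 10⁻⁴.
Δρ = 999 × (-8.32 × 10⁻⁴) = -0.831 kg m⁻³.
Negative Δρ: lighter below, statically unstable.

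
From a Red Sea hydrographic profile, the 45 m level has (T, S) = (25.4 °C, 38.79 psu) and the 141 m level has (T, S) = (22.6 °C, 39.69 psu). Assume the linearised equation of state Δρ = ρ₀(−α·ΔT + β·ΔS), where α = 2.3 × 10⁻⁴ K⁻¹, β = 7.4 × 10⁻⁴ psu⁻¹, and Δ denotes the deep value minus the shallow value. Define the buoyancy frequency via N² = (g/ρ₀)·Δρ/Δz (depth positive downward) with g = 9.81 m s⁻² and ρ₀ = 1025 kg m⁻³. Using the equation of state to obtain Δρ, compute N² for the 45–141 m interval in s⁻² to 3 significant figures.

1.34 × 10⁻⁴ s⁻²

ΔT = -2.8 K, ΔS = +0.90 psu (deep − shallow).
Δρ/ρ₀ = −αΔT + βΔS = 6.44 × 10⁻⁴ + 6.66 × 10⁻⁴ = 1.31 × 10⁻³, so Δρ ≈ 1.343 kg m⁻³.
N² = (g/ρ₀)·Δρ/Δz = g·(Δρ/ρ₀)/Δz = 9.81 × 1.31 × 10⁻³ / 96 = 1.3387 × 10⁻⁴ s⁻² ≈ 1.34 × 10⁻⁴ s⁻².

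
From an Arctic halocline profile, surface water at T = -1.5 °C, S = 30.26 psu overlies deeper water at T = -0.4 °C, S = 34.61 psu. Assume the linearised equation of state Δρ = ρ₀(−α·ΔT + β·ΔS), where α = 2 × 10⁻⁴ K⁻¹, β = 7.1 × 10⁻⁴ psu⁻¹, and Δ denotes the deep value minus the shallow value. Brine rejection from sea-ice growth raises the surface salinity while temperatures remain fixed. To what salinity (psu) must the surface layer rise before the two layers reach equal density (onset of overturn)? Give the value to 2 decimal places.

34.30 psu

Neutral buoyancy requires −α(T_deep − T_surf) + β(S_deep − S_surf′) = 0.
S_surf′ = S_deep − (α/β)·ΔT = 34.61 − (2 × 10⁻⁴/7.1 × 10⁻⁴)·(+1.1) = 34.3001 psu.
Increase required: 34.3001 − 30.26 = 4.0401 psu.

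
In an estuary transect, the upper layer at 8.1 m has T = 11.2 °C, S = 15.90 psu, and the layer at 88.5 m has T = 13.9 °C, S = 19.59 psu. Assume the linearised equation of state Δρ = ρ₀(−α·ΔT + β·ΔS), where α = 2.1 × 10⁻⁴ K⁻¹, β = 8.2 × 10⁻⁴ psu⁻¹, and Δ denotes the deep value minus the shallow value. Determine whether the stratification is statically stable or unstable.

ΔT = 13.9 − 11.2 = +2.7 K and ΔS = 19.59 − 15.90 = +3.69 psu (deep − shallow).
−αΔT = -5.67 × 10⁻⁴; βΔS = 3.0258 × 10⁻³; sum Δρ/ρ₀ = 2.4588 × 10⁻³.
Δρ/ρ₀ > 0, so Δρ > 0: deeper water is denser → statically stable.

stable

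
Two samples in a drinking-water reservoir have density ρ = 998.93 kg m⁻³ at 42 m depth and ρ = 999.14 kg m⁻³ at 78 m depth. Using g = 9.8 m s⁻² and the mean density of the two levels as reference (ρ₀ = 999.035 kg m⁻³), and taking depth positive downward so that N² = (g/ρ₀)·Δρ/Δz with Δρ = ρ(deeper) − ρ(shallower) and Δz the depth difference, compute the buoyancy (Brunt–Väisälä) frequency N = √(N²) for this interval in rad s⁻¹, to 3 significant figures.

Δρ = 999.14 − 998.93 = 0.21 kg m⁻³ over Δz = 78 − 42 = 36 m.
N² = (9.8/999.035) × (0.21/36) = 5.7222 × 10⁻⁵ s⁻².
N = √(5.7222 × 10⁻⁵) = 7.5645 × 10⁻³ rad s⁻¹ ≈ 7.56 × 10⁻³ rad s⁻¹.

7.56 × 10⁻³ rad s⁻¹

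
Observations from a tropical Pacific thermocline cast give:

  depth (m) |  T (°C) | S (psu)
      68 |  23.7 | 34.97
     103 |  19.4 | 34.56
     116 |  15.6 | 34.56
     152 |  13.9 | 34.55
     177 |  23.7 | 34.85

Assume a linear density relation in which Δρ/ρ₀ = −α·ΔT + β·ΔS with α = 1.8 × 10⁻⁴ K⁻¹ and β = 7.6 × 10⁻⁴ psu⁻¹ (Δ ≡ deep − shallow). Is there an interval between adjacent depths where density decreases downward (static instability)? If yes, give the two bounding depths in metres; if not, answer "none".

Evaluate Δρ/ρ₀ = −αΔT + βΔS across each adjacent pair:
  68–103 m: −αΔT+βΔS = −(1.8 × 10⁻⁴)(-4.3)+(7.6 × 10⁻⁴)(-0.41) = 4.6 × 10⁻⁴ → stable
  103–116 m: −αΔT+βΔS = −(1.8 × 10⁻⁴)(-3.8)+(7.6 × 10⁻⁴)(+0.00) = 6.8 × 10⁻⁴ → stable
  116–152 m: −αΔT+βΔS = −(1.8 × 10⁻⁴)(-1.7)+(7.6 × 10⁻⁴)(-0.01) = 3.0 × 10⁻⁴ → stable
  152–177 m: −αΔT+βΔS = −(1.8 × 10⁻⁴)(+9.8)+(7.6 × 10⁻⁴)(+0.30) = -1.5 × 10⁻³ → UNSTABLE
The 152–177 m interval has Δρ < 0: lighter water underlies denser water.

152–177 m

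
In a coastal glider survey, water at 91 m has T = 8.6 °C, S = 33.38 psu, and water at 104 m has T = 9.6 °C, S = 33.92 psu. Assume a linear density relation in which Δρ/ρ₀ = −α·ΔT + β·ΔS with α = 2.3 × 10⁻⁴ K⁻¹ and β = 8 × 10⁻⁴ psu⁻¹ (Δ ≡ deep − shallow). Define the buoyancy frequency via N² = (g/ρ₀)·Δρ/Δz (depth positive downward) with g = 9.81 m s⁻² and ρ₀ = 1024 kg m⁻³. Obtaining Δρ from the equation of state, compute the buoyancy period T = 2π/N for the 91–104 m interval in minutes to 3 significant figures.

8.48 min

ΔT = +1.0 K, ΔS = +0.54 psu (deep − shallow).
Δρ/ρ₀ = −αΔT + βΔS = -2.30 × 10⁻⁴ + 4.32 × 10⁻⁴ = 2.02 × 10⁻⁴, so Δρ ≈ 0.2068 kg m⁻³.
N² = (g/ρ₀)·Δρ/Δz = g·(Δρ/ρ₀)/Δz = 9.81 × 2.02 × 10⁻⁴ / 13 = 1.5243 × 10⁻⁴ s⁻².
N = √(1.5243 × 10⁻⁴) = 0.012346 rad s⁻¹ → T = 2π/N = 508.92 s = 8.4820 min ≈ 8.48 min.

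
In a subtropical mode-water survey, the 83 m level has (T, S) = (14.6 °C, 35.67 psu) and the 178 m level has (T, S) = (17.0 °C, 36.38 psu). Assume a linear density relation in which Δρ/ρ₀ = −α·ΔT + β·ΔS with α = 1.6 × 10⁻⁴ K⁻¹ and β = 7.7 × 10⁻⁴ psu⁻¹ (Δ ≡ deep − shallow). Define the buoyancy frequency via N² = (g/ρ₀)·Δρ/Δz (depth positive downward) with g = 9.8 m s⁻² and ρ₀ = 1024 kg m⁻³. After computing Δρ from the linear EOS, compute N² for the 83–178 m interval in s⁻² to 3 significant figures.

1.68 × 10⁻⁵ s⁻²

ΔT = +2.4 K, ΔS = +0.71 psu (deep − shallow).
Δρ/ρ₀ = −αΔT + βΔS = -3.84 × 10⁻⁴ + 5.467 × 10⁻⁴ = 1.627 × 10⁻⁴, so Δρ ≈ 0.1666 kg m⁻³.
N² = (g/ρ₀)·Δρ/Δz = g·(Δρ/ρ₀)/Δz = 9.8 × 1.627 × 10⁻⁴ / 95 = 1.6784 × 10⁻⁵ s⁻² ≈ 1.68 × 10⁻⁵ s⁻².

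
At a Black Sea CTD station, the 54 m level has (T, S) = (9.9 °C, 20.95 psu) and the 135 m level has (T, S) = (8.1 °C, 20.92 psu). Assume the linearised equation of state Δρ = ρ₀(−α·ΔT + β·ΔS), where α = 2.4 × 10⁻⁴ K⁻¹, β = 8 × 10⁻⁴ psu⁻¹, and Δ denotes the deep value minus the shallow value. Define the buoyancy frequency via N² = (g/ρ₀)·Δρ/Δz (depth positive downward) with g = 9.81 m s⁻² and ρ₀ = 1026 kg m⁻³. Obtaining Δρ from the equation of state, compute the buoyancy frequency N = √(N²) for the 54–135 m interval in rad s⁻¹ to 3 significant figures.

ΔT = -1.8 K, ΔS = -0.03 psu (deep − shallow).
Δρ/ρ₀ = −αΔT + βΔS = 4.32 × 10⁻⁴ − 2.40 × 10⁻⁵ = 4.08 × 10⁻⁴, so Δρ ≈ 0.4186 kg m⁻³.
N² = (g/ρ₀)·Δρ/Δz = g·(Δρ/ρ₀)/Δz = 9.81 × 4.08 × 10⁻⁴ / 81 = 4.9413 × 10⁻⁵ s⁻².
N = √(4.9413 × 10⁻⁵) = 7.0294 × 10⁻³ rad s⁻¹ ≈ 7.03 × 10⁻³ rad s⁻¹.

7.03 × 10⁻³ rad s⁻¹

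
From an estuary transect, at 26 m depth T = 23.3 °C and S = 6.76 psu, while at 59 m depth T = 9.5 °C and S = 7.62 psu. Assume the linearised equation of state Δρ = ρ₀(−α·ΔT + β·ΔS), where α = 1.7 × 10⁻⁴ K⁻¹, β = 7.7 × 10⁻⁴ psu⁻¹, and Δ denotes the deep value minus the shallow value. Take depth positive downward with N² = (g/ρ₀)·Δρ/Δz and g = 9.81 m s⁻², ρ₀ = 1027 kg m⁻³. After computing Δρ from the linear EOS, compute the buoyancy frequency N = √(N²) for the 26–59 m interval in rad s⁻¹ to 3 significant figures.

0.0299 rad s⁻¹

ΔT = -13.8 K, ΔS = +0.86 psu (deep − shallow).
Δρ/ρ₀ = −αΔT + βΔS = 2.346 × 10⁻³ + 6.622 × 10⁻⁴ = 3.0082 × 10⁻³, so Δρ ≈ 3.089 kg m⁻³.
N² = (g/ρ₀)·Δρ/Δz = g·(Δρ/ρ₀)/Δz = 9.81 × 3.0082 × 10⁻³ / 33 = 8.9426 × 10⁻⁴ s⁻².
N = √(8.9426 × 10⁻⁴) = 0.029904 rad s⁻¹ ≈ 0.0299 rad s⁻¹.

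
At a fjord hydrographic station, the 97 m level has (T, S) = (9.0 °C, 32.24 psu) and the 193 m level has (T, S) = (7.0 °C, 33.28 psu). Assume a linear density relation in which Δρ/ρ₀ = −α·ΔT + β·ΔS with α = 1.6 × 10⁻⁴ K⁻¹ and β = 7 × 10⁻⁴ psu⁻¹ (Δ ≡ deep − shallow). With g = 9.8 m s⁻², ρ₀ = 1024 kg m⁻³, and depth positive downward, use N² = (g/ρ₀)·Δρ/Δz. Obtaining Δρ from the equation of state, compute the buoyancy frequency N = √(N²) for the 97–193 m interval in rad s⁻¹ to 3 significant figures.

ΔT = -2.0 K, ΔS = +1.04 psu (deep − shallow).
Δρ/ρ₀ = −αΔT + βΔS = 3.20 × 10⁻⁴ + 7.28 × 10⁻⁴ = 1.048 × 10⁻³, so Δρ ≈ 1.073 kg m⁻³.
N² = (g/ρ₀)·Δρ/Δz = g·(Δρ/ρ₀)/Δz = 9.8 × 1.048 × 10⁻³ / 96 = 1.0698 × 10⁻⁴ s⁻².
N = √(1.0698 × 10⁻⁴) = 0.010343 rad s⁻¹ ≈ 0.0103 rad s⁻¹.

0.0103 rad s⁻¹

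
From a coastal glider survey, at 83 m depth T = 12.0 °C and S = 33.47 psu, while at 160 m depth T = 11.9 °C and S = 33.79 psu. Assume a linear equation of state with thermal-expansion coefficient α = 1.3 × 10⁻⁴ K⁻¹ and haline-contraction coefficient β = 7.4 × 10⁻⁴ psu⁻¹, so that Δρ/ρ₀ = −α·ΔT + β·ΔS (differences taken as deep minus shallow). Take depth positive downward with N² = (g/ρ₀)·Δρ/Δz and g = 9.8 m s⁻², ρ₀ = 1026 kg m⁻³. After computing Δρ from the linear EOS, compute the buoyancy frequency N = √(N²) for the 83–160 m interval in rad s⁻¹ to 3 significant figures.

ΔT = -0.1 K, ΔS = +0.32 psu (deep − shallow).
Δρ/ρ₀ = −αΔT + βΔS = 1.30 × 10⁻⁵ + 2.368 × 10⁻⁴ = 2.498 × 10⁻⁴, so Δρ ≈ 0.2563 kg m⁻³.
N² = (g/ρ₀)·Δρ/Δz = g·(Δρ/ρ₀)/Δz = 9.8 × 2.498 × 10⁻⁴ / 77 = 3.1793 × 10⁻⁵ s⁻².
N = √(3.1793 × 10⁻⁵) = 5.6385 × 10⁻³ rad s⁻¹ ≈ 5.64 × 10⁻³ rad s⁻¹.

5.64 × 10⁻³ rad s⁻¹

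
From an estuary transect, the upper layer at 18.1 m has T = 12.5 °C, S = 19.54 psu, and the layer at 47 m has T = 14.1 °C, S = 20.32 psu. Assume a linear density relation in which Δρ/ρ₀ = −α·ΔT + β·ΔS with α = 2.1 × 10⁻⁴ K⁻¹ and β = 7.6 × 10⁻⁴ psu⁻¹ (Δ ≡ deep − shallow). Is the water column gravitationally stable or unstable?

ΔT = 14.1 − 12.5 = +1.6 K and ΔS = 20.32 − 19.54 = +0.78 psu (deep − shallow).
−αΔT = -3.36 × 10⁻⁴; βΔS = 5.928 × 10⁻⁴; sum Δρ/ρ₀ = 2.568 × 10⁻⁴.
Δρ/ρ₀ > 0, so Δρ > 0: deeper water is denser → statically stable.

stable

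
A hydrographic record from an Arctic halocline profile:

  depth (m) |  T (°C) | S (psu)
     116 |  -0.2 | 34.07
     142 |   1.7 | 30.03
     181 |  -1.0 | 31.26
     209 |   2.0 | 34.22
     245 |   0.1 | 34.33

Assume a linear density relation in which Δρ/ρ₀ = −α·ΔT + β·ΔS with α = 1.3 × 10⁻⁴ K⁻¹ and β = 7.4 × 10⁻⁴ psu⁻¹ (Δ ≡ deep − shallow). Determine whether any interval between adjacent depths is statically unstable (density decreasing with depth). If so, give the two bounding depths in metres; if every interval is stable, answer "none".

Evaluate Δρ/ρ₀ = −αΔT + βΔS across each adjacent pair:
  116–142 m: −αΔT+βΔS = −(1.3 × 10⁻⁴)(+1.9)+(7.4 × 10⁻⁴)(-4.04) = -3.2 × 10⁻³ → UNSTABLE
  142–181 m: −αΔT+βΔS = −(1.3 × 10⁻⁴)(-2.7)+(7.4 × 10⁻⁴)(+1.23) = 1.3 × 10⁻³ → stable
  181–209 m: −αΔT+βΔS = −(1.3 × 10⁻⁴)(+3.0)+(7.4 × 10⁻⁴)(+2.96) = 1.8 × 10⁻³ → stable
  209–245 m: −αΔT+βΔS = −(1.3 × 10⁻⁴)(-1.9)+(7.4 × 10⁻⁴)(+0.11) = 3.3 × 10⁻⁴ → stable
The 116–142 m interval has Δρ < 0: lighter water underlies denser water.

116–142 m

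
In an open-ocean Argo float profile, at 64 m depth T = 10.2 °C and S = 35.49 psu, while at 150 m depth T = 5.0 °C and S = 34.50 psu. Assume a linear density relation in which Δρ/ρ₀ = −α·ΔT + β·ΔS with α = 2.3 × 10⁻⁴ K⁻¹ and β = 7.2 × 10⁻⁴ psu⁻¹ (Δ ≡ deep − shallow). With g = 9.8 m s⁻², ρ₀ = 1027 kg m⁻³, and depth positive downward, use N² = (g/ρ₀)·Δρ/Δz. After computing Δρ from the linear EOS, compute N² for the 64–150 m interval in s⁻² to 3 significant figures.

5.51 × 10⁻⁵ s⁻²

ΔT = -5.2 K, ΔS = -0.99 psu (deep − shallow).
Δρ/ρ₀ = −αΔT + βΔS = 1.196 × 10⁻³ − 7.128 × 10⁻⁴ = 4.832 × 10⁻⁴, so Δρ ≈ 0.4962 kg m⁻³.
N² = (g/ρ₀)·Δρ/Δz = g·(Δρ/ρ₀)/Δz = 9.8 × 4.832 × 10⁻⁴ / 86 = 5.5062 × 10⁻⁵ s⁻² ≈ 5.51 × 10⁻⁵ s⁻².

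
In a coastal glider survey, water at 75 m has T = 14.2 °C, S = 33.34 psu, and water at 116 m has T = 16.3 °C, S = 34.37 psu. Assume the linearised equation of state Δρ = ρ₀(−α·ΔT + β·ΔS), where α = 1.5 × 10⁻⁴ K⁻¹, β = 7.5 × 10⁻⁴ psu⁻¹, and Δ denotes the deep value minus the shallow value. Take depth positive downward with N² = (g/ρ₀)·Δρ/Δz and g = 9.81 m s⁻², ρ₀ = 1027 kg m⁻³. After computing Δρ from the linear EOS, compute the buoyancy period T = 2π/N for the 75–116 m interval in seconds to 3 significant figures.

601 s

ΔT = +2.1 K, ΔS = +1.03 psu (deep − shallow).
Δρ/ρ₀ = −αΔT + βΔS = -3.15 × 10⁻⁴ + 7.725 × 10⁻⁴ = 4.575 × 10⁻⁴, so Δρ ≈ 0.4699 kg m⁻³.
N² = (g/ρ₀)·Δρ/Δz = g·(Δρ/ρ₀)/Δz = 9.81 × 4.575 × 10⁻⁴ / 41 = 1.0947 × 10⁻⁴ s⁻².
N = √(1.0947 × 10⁻⁴) = 0.010463 rad s⁻¹ → T = 2π/N = 600.51 s ≈ 601 s.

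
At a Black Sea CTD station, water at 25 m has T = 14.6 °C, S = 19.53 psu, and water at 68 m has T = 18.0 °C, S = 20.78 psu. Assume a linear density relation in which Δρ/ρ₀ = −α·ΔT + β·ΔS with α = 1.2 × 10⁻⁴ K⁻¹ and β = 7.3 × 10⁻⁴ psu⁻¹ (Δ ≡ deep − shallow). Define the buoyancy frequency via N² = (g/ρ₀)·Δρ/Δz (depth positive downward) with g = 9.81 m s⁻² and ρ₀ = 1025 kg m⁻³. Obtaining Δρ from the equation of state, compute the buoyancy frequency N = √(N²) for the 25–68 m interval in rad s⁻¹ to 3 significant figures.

0.0107 rad s⁻¹

ΔT = +3.4 K, ΔS = +1.25 psu (deep − shallow).
Δρ/ρ₀ = −αΔT + βΔS = -4.08 × 10⁻⁴ + 9.125 × 10⁻⁴ = 5.045 × 10⁻⁴, so Δρ ≈ 0.5171 kg m⁻³.
N² = (g/ρ₀)·Δρ/Δz = g·(Δρ/ρ₀)/Δz = 9.81 × 5.045 × 10⁻⁴ / 43 = 1.1510 × 10⁻⁴ s⁻².
N = √(1.1510 × 10⁻⁴) = 0.010728 rad s⁻¹ ≈ 0.0107 rad s⁻¹.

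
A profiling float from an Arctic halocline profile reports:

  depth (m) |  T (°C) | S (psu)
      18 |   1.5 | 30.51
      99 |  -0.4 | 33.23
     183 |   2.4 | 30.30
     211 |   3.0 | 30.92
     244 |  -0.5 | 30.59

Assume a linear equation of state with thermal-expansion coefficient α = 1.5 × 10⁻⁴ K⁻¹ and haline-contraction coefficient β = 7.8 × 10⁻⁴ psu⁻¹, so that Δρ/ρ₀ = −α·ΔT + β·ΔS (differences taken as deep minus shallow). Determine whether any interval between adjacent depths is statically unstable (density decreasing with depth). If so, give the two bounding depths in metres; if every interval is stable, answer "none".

Evaluate Δρ/ρ₀ = −αΔT + βΔS across each adjacent pair:
  18–99 m: −αΔT+βΔS = −(1.5 × 10⁻⁴)(-1.9)+(7.8 × 10⁻⁴)(+2.72) = 2.4 × 10⁻³ → stable
  99–183 m: −αΔT+βΔS = −(1.5 × 10⁻⁴)(+2.8)+(7.8 × 10⁻⁴)(-2.93) = -2.7 × 10⁻³ → UNSTABLE
  183–211 m: −αΔT+βΔS = −(1.5 × 10⁻⁴)(+0.6)+(7.8 × 10⁻⁴)(+0.62) = 3.9 × 10⁻⁴ → stable
  211–244 m: −αΔT+βΔS = −(1.5 × 10⁻⁴)(-3.5)+(7.8 × 10⁻⁴)(-0.33) = 2.7 × 10⁻⁴ → stable
The 99–183 m interval has Δρ < 0: lighter water underlies denser water.

99–183 m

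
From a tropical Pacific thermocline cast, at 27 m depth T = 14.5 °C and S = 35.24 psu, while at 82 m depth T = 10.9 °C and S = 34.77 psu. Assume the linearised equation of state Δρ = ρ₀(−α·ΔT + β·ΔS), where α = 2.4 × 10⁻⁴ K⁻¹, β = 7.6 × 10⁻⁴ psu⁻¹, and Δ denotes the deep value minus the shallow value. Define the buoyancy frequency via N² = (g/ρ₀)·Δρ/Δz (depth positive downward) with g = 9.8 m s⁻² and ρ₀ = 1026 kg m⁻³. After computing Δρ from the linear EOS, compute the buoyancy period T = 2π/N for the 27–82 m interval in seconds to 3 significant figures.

661 s

ΔT = -3.6 K, ΔS = -0.47 psu (deep − shallow).
Δρ/ρ₀ = −αΔT + βΔS = 8.64 × 10⁻⁴ − 3.572 × 10⁻⁴ = 5.068 × 10⁻⁴, so Δρ ≈ 0.5200 kg m⁻³.
N² = (g/ρ₀)·Δρ/Δz = g·(Δρ/ρ₀)/Δz = 9.8 × 5.068 × 10⁻⁴ / 55 = 9.0303 × 10⁻⁵ s⁻².
N = √(9.0303 × 10⁻⁵) = 9.5028 × 10⁻³ rad s⁻¹ → T = 2π/N = 661.19 s ≈ 661 s.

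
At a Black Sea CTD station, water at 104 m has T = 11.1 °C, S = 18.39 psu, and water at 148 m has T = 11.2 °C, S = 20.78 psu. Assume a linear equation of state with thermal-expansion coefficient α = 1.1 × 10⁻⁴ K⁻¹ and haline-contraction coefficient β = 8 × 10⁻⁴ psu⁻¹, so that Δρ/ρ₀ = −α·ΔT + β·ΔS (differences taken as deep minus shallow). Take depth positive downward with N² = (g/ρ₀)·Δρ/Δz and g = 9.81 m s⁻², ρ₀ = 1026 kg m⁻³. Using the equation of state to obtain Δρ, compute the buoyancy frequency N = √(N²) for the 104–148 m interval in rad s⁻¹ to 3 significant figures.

0.0206 rad s⁻¹

ΔT = +0.1 K, ΔS = +2.39 psu (deep − shallow).
Δρ/ρ₀ = −αΔT + βΔS = -1.10 × 10⁻⁵ + 1.912 × 10⁻³ = 1.901 × 10⁻³, so Δρ ≈ 1.950 kg m⁻³.
N² = (g/ρ₀)·Δρ/Δz = g·(Δρ/ρ₀)/Δz = 9.81 × 1.901 × 10⁻³ / 44 = 4.2384 × 10⁻⁴ s⁻².
N = √(4.2384 × 10⁻⁴) = 0.020587 rad s⁻¹ ≈ 0.0206 rad s⁻¹.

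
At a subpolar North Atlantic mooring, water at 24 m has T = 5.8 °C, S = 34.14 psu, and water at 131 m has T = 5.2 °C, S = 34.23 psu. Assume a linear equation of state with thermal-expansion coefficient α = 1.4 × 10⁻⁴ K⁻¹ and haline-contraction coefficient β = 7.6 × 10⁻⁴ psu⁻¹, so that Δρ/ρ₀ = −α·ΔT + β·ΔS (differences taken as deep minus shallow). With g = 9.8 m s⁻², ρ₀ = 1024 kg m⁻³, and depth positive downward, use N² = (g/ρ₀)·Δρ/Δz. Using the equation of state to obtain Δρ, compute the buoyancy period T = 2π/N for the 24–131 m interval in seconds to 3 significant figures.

ΔT = -0.6 K, ΔS = +0.09 psu (deep − shallow).
Δρ/ρ₀ = −αΔT + βΔS = 8.40 × 10⁻⁵ + 6.84 × 10⁻⁵ = 1.524 × 10⁻⁴, so Δρ ≈ 0.1561 kg m⁻³.
N² = (g/ρ₀)·Δρ/Δz = g·(Δρ/ρ₀)/Δz = 9.8 × 1.524 × 10⁻⁴ / 107 = 1.3958 × 10⁻⁵ s⁻².
N = √(1.3958 × 10⁻⁵) = 3.7360 × 10⁻³ rad s⁻¹ → T = 2π/N = 1.6818 × 10³ s ≈ 1.68 × 10³ s.

1.68 × 10³ s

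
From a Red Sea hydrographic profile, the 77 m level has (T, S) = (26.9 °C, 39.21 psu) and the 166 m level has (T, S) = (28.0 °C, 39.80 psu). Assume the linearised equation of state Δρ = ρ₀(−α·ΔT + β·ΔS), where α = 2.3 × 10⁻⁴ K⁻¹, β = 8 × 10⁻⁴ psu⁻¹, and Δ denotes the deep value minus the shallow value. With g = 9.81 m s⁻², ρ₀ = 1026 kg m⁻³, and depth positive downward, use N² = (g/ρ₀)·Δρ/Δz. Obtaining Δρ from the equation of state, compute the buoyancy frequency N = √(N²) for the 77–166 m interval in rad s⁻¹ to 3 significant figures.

ΔT = +1.1 K, ΔS = +0.59 psu (deep − shallow).
Δρ/ρ₀ = −αΔT + βΔS = -2.53 × 10⁻⁴ + 4.72 × 10⁻⁴ = 2.19 × 10⁻⁴, so Δρ ≈ 0.2247 kg m⁻³.
N² = (g/ρ₀)·Δρ/Δz = g·(Δρ/ρ₀)/Δz = 9.81 × 2.19 × 10⁻⁴ / 89 = 2.4139 × 10⁻⁵ s⁻².
N = √(2.4139 × 10⁻⁵) = 4.9131 × 10⁻³ rad s⁻¹ ≈ 4.91 × 10⁻³ rad s⁻¹.

4.91 × 10⁻³ rad s⁻¹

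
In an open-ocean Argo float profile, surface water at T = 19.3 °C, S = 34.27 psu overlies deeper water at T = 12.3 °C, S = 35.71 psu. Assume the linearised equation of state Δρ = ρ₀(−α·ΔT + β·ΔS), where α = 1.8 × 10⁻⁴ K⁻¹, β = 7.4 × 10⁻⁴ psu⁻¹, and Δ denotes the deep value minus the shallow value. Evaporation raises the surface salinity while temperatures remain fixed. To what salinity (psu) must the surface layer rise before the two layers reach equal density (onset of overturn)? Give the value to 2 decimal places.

37.41 psu

Neutral buoyancy requires −α(T_deep − T_surf) + β(S_deep − S_surf′) = 0.
S_surf′ = S_deep − (α/β)·ΔT = 35.71 − (1.8 × 10⁻⁴/7.4 × 10⁻⁴)·(-7.0) = 37.4127 psu.
Increase required: 37.4127 − 34.27 = 3.1427 psu.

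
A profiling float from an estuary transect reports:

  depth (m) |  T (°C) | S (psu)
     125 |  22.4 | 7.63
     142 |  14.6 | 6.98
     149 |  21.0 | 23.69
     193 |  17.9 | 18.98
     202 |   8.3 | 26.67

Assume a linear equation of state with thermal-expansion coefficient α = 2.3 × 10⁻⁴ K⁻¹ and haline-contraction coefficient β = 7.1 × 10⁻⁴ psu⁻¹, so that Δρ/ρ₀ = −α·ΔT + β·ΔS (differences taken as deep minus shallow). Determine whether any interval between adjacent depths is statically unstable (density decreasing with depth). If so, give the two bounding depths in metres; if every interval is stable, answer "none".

Evaluate Δρ/ρ₀ = −αΔT + βΔS across each adjacent pair:
  125–142 m: −αΔT+βΔS = −(2.3 × 10⁻⁴)(-7.8)+(7.1 × 10⁻⁴)(-0.65) = 1.3 × 10⁻³ → stable
  142–149 m: −αΔT+βΔS = −(2.3 × 10⁻⁴)(+6.4)+(7.1 × 10⁻⁴)(+16.71) = 0.010 → stable
  149–193 m: −αΔT+βΔS = −(2.3 × 10⁻⁴)(-3.1)+(7.1 × 10⁻⁴)(-4.71) = -2.6 × 10⁻³ → UNSTABLE
  193–202 m: −αΔT+βΔS = −(2.3 × 10⁻⁴)(-9.6)+(7.1 × 10⁻⁴)(+7.69) = 7.7 × 10⁻³ → stable
The 149–193 m interval has Δρ < 0: lighter water underlies denser water.

149–193 m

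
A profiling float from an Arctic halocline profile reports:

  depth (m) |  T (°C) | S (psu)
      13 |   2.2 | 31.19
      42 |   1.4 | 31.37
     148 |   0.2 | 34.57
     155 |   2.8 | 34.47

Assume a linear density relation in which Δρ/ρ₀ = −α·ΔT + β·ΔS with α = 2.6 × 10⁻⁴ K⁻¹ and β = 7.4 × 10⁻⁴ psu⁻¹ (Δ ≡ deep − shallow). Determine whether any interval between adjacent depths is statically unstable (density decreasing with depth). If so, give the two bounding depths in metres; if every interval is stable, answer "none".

Evaluate Δρ/ρ₀ = −αΔT + βΔS across each adjacent pair:
  13–42 m: −αΔT+βΔS = −(2.6 × 10⁻⁴)(-0.8)+(7.4 × 10⁻⁴)(+0.18) = 3.4 × 10⁻⁴ → stable
  42–148 m: −αΔT+βΔS = −(2.6 × 10⁻⁴)(-1.2)+(7.4 × 10⁻⁴)(+3.20) = 2.7 × 10⁻³ → stable
  148–155 m: −αΔT+βΔS = −(2.6 × 10⁻⁴)(+2.6)+(7.4 × 10⁻⁴)(-0.10) = -7.5 × 10⁻⁴ → UNSTABLE
The 148–155 m interval has Δρ < 0: lighter water underlies denser water.

148–155 m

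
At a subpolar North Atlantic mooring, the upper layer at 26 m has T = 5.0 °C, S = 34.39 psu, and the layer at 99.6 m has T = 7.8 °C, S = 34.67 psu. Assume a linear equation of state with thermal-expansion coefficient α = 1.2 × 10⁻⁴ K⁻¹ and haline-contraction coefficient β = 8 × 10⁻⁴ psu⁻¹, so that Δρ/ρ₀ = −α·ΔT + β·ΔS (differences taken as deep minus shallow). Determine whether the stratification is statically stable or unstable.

ΔT = 7.8 − 5.0 = +2.8 K and ΔS = 34.67 − 34.39 = +0.28 psu (deep − shallow).
−αΔT = -3.36 × 10⁻⁴; βΔS = 2.24 × 10⁻⁴; sum Δρ/ρ₀ = -1.12 × 10⁻⁴.
Δρ/ρ₀ < 0, so Δρ < 0: deeper water is lighter → statically unstable; the column would overturn.

unstable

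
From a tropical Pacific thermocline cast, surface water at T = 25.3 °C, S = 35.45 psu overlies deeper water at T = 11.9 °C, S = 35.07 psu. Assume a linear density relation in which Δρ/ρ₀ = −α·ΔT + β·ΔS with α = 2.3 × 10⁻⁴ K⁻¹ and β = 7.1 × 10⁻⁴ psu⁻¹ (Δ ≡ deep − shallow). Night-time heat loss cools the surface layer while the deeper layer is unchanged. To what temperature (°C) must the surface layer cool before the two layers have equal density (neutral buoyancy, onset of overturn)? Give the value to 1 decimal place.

Neutral buoyancy requires Δρ = 0, i.e. −α(T_deep − T_surf′) + β(S_deep − S_surf) = 0.
T_surf′ = T_deep − (β/α)·ΔS = 11.9 − (7.1 × 10⁻⁴/2.3 × 10⁻⁴)·(-0.38) = 13.073 °C.
Cooling required: 25.3 − (13.073) = 12.227 °C.

13.1 °C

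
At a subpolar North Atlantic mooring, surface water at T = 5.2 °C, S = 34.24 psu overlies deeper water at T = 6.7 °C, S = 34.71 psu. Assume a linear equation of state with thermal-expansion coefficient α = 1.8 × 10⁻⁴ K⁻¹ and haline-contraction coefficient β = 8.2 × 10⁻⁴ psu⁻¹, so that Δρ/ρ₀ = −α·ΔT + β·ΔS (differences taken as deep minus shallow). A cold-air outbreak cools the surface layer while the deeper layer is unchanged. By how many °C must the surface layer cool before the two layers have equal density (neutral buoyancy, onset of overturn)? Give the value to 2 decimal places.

Neutral buoyancy requires Δρ = 0, i.e. −α(T_deep − T_surf′) + β(S_deep − S_surf) = 0.
T_surf′ = T_deep − (β/α)·ΔS = 6.7 − (8.2 × 10⁻⁴/1.8 × 10⁻⁴)·(+0.47) = 4.5589 °C.
Cooling required: 5.2 − (4.5589) = 0.6411 °C.

0.64 °C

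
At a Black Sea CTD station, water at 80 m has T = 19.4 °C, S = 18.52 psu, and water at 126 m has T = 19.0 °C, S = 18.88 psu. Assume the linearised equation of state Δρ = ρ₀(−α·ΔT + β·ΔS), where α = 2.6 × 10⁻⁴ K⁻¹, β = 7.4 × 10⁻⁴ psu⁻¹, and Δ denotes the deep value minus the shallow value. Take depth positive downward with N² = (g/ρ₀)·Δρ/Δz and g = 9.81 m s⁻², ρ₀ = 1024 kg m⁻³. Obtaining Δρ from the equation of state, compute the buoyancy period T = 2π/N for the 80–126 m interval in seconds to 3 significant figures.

ΔT = -0.4 K, ΔS = +0.36 psu (deep − shallow).
Δρ/ρ₀ = −αΔT + βΔS = 1.04 × 10⁻⁴ + 2.664 × 10⁻⁴ = 3.704 × 10⁻⁴, so Δρ ≈ 0.3793 kg m⁻³.
N² = (g/ρ₀)·Δρ/Δz = g·(Δρ/ρ₀)/Δz = 9.81 × 3.704 × 10⁻⁴ / 46 = 7.8992 × 10⁻⁵ s⁻².
N = √(7.8992 × 10⁻⁵) = 8.8877 × 10⁻³ rad s⁻¹ → T = 2π/N = 706.95 s ≈ 707 s.

707 s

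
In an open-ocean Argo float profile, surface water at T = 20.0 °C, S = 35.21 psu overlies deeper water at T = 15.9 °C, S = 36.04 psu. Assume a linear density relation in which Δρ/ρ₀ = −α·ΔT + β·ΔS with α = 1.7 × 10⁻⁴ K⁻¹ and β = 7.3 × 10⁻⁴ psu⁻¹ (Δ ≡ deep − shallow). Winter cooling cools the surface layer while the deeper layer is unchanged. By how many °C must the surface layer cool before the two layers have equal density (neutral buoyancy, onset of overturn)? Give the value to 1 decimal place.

Neutral buoyancy requires Δρ = 0, i.e. −α(T_deep − T_surf′) + β(S_deep − S_surf) = 0.
T_surf′ = T_deep − (β/α)·ΔS = 15.9 − (7.3 × 10⁻⁴/1.7 × 10⁻⁴)·(+0.83) = 12.336 °C.
Cooling required: 20.0 − (12.336) = 7.664 °C.

7.7 °C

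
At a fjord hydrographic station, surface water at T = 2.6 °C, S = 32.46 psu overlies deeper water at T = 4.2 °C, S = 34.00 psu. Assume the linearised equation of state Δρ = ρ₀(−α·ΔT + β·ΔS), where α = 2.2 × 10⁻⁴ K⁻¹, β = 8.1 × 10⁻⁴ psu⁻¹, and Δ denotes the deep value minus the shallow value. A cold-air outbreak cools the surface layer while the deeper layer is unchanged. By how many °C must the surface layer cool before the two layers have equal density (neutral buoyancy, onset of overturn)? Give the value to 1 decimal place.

Neutral buoyancy requires Δρ = 0, i.e. −α(T_deep − T_surf′) + β(S_deep − S_surf) = 0.
T_surf′ = T_deep − (β/α)·ΔS = 4.2 − (8.1 × 10⁻⁴/2.2 × 10⁻⁴)·(+1.54) = -1.470 °C.
Cooling required: 2.6 − (-1.470) = 4.070 °C.

4.1 °C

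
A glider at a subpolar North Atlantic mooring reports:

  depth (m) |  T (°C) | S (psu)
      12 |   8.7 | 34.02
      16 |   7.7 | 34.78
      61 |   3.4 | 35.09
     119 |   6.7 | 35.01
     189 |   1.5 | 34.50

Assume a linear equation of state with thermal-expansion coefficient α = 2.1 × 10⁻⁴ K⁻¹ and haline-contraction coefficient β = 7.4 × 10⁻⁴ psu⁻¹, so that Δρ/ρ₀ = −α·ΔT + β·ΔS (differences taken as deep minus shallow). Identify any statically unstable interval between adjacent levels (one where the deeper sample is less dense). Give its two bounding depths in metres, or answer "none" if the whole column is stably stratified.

Evaluate Δρ/ρ₀ = −αΔT + βΔS across each adjacent pair:
  12–16 m: −αΔT+βΔS = −(2.1 × 10⁻⁴)(-1.0)+(7.4 × 10⁻⁴)(+0.76) = 7.7 × 10⁻⁴ → stable
  16–61 m: −αΔT+βΔS = −(2.1 × 10⁻⁴)(-4.3)+(7.4 × 10⁻⁴)(+0.31) = 1.1 × 10⁻³ → stable
  61–119 m: −αΔT+βΔS = −(2.1 × 10⁻⁴)(+3.3)+(7.4 × 10⁻⁴)(-0.08) = -7.5 × 10⁻⁴ → UNSTABLE
  119–189 m: −αΔT+βΔS = −(2.1 × 10⁻⁴)(-5.2)+(7.4 × 10⁻⁴)(-0.51) = 7.1 × 10⁻⁴ → stable
The 61–119 m interval has Δρ < 0: lighter water underlies denser water.

61–119 m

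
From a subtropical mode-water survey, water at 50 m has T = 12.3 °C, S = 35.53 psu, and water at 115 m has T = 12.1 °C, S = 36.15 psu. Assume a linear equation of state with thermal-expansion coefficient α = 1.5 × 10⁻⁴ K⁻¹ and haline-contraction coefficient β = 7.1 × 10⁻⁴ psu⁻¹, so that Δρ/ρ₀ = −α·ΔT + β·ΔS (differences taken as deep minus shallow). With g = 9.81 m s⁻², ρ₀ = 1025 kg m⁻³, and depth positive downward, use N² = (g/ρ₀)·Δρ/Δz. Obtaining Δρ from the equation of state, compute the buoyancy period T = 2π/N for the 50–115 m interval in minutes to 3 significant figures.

12.4 min

ΔT = -0.2 K, ΔS = +0.62 psu (deep − shallow).
Δρ/ρ₀ = −αΔT + βΔS = 3.00 × 10⁻⁵ + 4.402 × 10⁻⁴ = 4.702 × 10⁻⁴, so Δρ ≈ 0.4820 kg m⁻³.
N² = (g/ρ₀)·Δρ/Δz = g·(Δρ/ρ₀)/Δz = 9.81 × 4.702 × 10⁻⁴ / 65 = 7.0964 × 10⁻⁵ s⁻².
N = √(7.0964 × 10⁻⁵) = 8.4240 × 10⁻³ rad s⁻¹ → T = 2π/N = 745.87 s = 12.431 min ≈ 12.4 min.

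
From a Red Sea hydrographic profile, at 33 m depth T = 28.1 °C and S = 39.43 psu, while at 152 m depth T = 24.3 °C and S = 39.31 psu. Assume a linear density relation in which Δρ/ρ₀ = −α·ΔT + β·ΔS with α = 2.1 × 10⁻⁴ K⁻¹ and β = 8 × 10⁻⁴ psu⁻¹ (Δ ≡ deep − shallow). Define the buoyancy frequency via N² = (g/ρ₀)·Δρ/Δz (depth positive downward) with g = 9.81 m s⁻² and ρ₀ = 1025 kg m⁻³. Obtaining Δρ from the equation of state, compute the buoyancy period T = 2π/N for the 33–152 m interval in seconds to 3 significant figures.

ΔT = -3.8 K, ΔS = -0.12 psu (deep − shallow).
Δρ/ρ₀ = −αΔT + βΔS = 7.98 × 10⁻⁴ − 9.60 × 10⁻⁵ = 7.02 × 10⁻⁴, so Δρ ≈ 0.7195 kg m⁻³.
N² = (g/ρ₀)·Δρ/Δz = g·(Δρ/ρ₀)/Δz = 9.81 × 7.02 × 10⁻⁴ / 119 = 5.7871 × 10⁻⁵ s⁻².
N = √(5.7871 × 10⁻⁵) = 7.6073 × 10⁻³ rad s⁻¹ → T = 2π/N = 825.94 s ≈ 826 s.

826 s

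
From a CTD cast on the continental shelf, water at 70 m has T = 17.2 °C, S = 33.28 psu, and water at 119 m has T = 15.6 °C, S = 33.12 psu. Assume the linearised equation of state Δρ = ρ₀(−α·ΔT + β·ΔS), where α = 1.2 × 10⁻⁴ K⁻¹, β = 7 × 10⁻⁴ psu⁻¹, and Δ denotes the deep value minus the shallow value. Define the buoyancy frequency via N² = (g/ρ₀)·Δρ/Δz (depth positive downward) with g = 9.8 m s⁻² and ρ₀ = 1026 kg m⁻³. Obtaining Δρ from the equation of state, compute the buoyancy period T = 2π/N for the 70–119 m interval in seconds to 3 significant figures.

1.57 × 10³ s

ΔT = -1.6 K, ΔS = -0.16 psu (deep − shallow).
Δρ/ρ₀ = −αΔT + βΔS = 1.92 × 10⁻⁴ − 1.12 × 10⁻⁴ = 8.00 × 10⁻⁵, so Δρ ≈ 0.08208 kg m⁻³.
N² = (g/ρ₀)·Δρ/Δz = g·(Δρ/ρ₀)/Δz = 9.8 × 8.00 × 10⁻⁵ / 49 = 1.6000 × 10⁻⁵ s⁻².
N = √(1.6000 × 10⁻⁵) = 4.0000 × 10⁻³ rad s⁻¹ → T = 2π/N = 1.5708 × 10³ s ≈ 1.57 × 10³ s.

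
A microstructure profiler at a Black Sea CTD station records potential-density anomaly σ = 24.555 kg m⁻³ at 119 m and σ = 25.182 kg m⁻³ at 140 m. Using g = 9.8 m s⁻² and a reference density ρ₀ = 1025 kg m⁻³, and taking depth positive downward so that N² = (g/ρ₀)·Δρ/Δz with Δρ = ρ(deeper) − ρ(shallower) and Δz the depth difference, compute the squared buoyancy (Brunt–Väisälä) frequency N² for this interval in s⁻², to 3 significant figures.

2.85 × 10⁻⁴ s⁻²

Δρ = 1025.182 − 1024.555 = 0.627 kg m⁻³ over Δz = 140 − 119 = 21 m.
N² = (9.8/1025) × (0.627/21) = 2.8546 × 10⁻⁴ s⁻² ≈ 2.85 × 10⁻⁴ s⁻².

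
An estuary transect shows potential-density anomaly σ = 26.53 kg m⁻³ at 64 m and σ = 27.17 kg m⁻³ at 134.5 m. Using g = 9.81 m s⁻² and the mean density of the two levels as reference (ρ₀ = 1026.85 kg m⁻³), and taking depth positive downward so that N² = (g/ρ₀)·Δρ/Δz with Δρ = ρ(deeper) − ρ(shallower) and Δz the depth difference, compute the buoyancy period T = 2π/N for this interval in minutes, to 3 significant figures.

11.2 min

Δρ = 1027.17 − 1026.53 = 0.64 kg m⁻³ over Δz = 134.5 − 64 = 70.5 m.
N² = (9.81/1026.85) × (0.64/70.5) = 8.6727 × 10⁻⁵ s⁻².
N = √(8.6727 × 10⁻⁵) = 9.3127 × 10⁻³ rad s⁻¹, so T = 2π/N = 674.69 s = 11.245 min ≈ 11.2 min.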